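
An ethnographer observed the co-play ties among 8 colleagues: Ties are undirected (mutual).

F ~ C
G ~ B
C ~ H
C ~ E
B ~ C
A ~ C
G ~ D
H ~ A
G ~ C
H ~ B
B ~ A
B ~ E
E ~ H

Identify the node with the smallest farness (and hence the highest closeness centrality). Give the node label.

Farness (sum of distances to all others) for each node — A:12, B:9, C:8, D:17, E:12, F:14, G:11, H:11.
The smallest farness is 8, for C, so C has the highest closeness.

C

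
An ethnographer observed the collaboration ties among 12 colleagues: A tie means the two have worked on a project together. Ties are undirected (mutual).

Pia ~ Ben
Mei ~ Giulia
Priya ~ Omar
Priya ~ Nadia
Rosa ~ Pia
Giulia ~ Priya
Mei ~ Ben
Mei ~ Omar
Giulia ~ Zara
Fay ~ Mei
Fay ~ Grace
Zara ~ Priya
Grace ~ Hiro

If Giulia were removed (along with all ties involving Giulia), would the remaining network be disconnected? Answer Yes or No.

Even without Giulia, every remaining node can still reach every other (the residual graph is connected), so Giulia is not a cut vertex.

No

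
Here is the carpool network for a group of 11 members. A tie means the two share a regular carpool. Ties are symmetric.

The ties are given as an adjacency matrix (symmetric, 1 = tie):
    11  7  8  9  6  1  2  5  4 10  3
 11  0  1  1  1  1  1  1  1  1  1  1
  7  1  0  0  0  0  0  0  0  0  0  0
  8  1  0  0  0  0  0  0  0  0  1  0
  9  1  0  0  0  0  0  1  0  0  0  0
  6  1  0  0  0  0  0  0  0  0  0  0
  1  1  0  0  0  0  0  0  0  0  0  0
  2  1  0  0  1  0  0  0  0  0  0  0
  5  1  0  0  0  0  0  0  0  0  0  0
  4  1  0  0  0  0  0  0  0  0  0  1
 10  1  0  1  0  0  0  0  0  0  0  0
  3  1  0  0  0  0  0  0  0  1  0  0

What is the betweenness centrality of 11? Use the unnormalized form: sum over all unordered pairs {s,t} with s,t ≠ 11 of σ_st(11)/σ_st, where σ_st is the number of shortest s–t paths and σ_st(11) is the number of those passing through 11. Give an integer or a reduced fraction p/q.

42

Pairs whose geodesics pass through 11 — 7–8: 1; 7–9: 1; 7–6: 1; 7–1: 1; 7–2: 1; 7–5: 1; 7–4: 1; 7–10: 1; 7–3: 1; 8–9: 1; 8–6: 1; 8–1: 1; 8–2: 1; 8–5: 1 … (+28 more pairs).
All other pairs contribute 0.
Summing the contributions gives betweenness(11) = 42.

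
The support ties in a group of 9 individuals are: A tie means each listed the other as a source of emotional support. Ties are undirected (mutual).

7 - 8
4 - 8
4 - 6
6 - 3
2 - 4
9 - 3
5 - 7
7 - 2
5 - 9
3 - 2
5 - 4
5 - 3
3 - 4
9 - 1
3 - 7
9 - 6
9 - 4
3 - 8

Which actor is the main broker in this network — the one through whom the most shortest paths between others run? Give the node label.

9

Unnormalized betweenness of each node: 1:0, 2:1/4, 3:79/12, 4:13/3, 5:5/4, 6:0, 7:1, 8:1/4, 9:22/3.
9 has the largest value, 22/3, making it the main broker — the node through which the most shortest paths run.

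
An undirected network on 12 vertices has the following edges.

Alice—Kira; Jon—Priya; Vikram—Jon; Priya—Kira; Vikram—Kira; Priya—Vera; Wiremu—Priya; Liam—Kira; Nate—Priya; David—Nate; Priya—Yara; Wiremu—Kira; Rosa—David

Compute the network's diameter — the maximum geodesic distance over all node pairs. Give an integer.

Eccentricity of each node (its greatest distance to any other): Alice:5, David:4, Jon:4, Kira:4, Liam:5, Nate:3, Priya:3, Rosa:5, Vera:4, Vikram:5, Wiremu:4, Yara:4.
The maximum eccentricity is 5, realized for instance by the pair Alice–Rosa via Alice – Kira – Priya – Nate – David – Rosa. So the diameter is 5.

5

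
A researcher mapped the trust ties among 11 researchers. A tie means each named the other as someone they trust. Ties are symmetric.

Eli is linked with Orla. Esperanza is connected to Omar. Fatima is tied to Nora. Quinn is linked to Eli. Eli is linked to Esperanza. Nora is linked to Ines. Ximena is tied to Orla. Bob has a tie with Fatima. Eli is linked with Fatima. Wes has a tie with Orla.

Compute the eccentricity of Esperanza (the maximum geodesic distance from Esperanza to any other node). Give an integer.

4

Distances from Esperanza: Bob:3, Eli:1, Fatima:2, Ines:4, Nora:3, Omar:1, Orla:2, Quinn:2, Wes:3, Ximena:3.
The largest is 4 (to Ines), so the eccentricity of Esperanza is 4.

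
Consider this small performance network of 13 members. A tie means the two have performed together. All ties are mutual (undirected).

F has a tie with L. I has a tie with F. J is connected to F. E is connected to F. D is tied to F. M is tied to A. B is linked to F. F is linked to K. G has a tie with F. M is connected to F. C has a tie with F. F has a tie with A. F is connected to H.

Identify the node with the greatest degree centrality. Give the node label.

F

Degrees — A:2, B:1, C:1, D:1, E:1, F:12, G:1, H:1, I:1, J:1, K:1, L:1, M:2.
The maximum is 12, attained only by F.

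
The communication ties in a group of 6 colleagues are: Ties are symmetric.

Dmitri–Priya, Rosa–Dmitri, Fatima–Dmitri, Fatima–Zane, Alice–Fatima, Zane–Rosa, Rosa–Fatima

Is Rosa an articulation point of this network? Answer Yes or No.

Even without Rosa, every remaining node can still reach every other (the residual graph is connected), so Rosa is not a cut vertex.

No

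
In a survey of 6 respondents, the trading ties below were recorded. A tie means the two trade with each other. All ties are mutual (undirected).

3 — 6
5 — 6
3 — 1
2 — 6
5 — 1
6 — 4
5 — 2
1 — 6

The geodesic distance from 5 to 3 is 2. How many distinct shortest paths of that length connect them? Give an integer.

The shortest distance is 2. The length-2 paths are: 5–6–3; 5–1–3.
That gives 2 distinct shortest paths.

2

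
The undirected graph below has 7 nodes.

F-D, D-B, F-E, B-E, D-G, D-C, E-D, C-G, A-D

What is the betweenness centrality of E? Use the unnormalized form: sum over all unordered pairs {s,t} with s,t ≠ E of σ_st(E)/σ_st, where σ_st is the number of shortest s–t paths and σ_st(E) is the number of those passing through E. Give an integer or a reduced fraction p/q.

1/2

Pairs whose geodesics pass through E — F–B: 1/2.
All other pairs contribute 0.
Summing the contributions gives betweenness(E) = 1/2.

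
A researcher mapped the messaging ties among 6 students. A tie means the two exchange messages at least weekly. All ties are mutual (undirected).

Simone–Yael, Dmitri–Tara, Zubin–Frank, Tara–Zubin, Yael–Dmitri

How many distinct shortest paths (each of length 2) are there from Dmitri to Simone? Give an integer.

The shortest distance is 2, and the only length-2 path is Dmitri–Yael–Simone. So there is exactly 1 shortest path.

1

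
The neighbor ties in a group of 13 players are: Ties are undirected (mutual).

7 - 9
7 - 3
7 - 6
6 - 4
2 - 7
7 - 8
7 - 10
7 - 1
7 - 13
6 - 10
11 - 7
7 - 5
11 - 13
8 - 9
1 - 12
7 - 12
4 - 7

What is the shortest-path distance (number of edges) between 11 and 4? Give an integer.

One shortest route is 11 – 7 – 4, which uses 2 edges, and 11 and 4 are not directly tied, so nothing shorter exists. So d(11,4) = 2.

2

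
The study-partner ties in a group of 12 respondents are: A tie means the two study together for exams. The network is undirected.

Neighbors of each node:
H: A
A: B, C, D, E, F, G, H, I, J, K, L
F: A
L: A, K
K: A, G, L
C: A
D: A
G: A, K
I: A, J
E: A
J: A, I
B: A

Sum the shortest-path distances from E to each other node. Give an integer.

21

Distances from E: A:1, B:2, C:2, D:2, F:2, G:2, H:2, I:2, J:2, K:2, L:2.
Sum = 1 + 2 + 2 + 2 + 2 + 2 + 2 + 2 + 2 + 2 + 2 = 21.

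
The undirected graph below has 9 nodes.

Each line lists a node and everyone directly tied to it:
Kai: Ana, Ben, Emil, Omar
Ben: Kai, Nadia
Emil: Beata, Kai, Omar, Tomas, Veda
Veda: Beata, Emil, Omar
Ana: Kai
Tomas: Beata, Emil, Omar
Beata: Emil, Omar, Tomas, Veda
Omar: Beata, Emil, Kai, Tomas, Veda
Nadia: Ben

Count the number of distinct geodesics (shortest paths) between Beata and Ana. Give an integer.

The shortest distance is 3. The length-3 paths are: Beata–Omar–Kai–Ana; Beata–Emil–Kai–Ana.
That gives 2 distinct shortest paths.

2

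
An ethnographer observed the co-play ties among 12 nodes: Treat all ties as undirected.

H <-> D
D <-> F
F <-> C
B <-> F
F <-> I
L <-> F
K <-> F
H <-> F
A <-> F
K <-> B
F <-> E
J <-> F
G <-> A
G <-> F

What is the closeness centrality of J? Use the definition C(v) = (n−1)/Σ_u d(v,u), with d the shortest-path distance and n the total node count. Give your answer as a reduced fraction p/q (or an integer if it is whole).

Distances from J: A:2, B:2, C:2, D:2, E:2, F:1, G:2, H:2, I:2, K:2, L:2. Sum = 21.
n = 12, so closeness = 11/21.

11/21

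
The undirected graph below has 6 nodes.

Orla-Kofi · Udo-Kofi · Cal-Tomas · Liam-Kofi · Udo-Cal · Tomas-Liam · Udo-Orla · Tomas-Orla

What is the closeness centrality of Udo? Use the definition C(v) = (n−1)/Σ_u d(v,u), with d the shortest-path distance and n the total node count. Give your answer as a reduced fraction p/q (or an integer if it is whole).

5/7

Distances from Udo: Cal:1, Kofi:1, Liam:2, Orla:1, Tomas:2. Sum = 7.
n = 6, so closeness = 5/7.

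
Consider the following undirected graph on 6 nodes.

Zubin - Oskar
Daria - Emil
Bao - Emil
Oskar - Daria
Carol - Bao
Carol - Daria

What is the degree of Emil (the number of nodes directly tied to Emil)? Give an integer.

Emil is directly tied to Bao and Daria. That is 2 neighbors, so the degree of Emil is 2.

2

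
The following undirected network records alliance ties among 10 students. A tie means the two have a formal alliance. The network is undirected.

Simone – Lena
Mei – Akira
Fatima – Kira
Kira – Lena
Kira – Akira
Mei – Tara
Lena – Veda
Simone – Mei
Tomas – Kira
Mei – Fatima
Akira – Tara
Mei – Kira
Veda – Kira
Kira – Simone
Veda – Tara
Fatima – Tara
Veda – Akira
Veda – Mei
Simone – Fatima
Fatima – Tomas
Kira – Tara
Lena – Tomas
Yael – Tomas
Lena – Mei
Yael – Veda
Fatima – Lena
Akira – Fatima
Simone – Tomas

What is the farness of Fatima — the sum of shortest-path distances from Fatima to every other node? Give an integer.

Distances from Fatima: Akira:1, Kira:1, Lena:1, Mei:1, Simone:1, Tara:1, Tomas:1, Veda:2, Yael:2.
Sum = 1 + 1 + 1 + 1 + 1 + 1 + 1 + 2 + 2 = 11.

11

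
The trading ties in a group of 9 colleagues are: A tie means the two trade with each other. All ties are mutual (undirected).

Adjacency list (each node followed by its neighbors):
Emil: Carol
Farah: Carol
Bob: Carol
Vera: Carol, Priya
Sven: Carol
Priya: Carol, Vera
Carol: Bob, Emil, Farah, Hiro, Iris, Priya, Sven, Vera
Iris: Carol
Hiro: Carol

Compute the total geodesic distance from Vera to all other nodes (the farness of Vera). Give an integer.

14

Distances from Vera: Bob:2, Carol:1, Emil:2, Farah:2, Hiro:2, Iris:2, Priya:1, Sven:2.
Sum = 2 + 1 + 2 + 2 + 2 + 2 + 1 + 2 = 14.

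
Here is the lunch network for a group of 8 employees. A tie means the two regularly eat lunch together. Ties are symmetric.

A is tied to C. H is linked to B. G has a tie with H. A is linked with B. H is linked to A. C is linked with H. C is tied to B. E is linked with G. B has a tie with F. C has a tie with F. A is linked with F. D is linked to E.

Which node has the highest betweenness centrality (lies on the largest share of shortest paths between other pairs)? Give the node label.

Unnormalized betweenness of each node: A:4/3, B:4/3, C:4/3, D:0, E:6, F:0, G:10, H:12.
H has the largest value, 12, making it the main broker — the node through which the most shortest paths run.

H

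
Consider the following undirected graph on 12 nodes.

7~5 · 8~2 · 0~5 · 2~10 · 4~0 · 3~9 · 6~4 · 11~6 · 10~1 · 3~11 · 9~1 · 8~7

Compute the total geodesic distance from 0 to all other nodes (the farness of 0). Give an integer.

36

Distances from 0: 1:6, 2:4, 3:4, 4:1, 5:1, 6:2, 7:2, 8:3, 9:5, 10:5, 11:3.
Sum = 6 + 4 + 4 + 1 + 1 + 2 + 2 + 3 + 5 + 5 + 3 = 36.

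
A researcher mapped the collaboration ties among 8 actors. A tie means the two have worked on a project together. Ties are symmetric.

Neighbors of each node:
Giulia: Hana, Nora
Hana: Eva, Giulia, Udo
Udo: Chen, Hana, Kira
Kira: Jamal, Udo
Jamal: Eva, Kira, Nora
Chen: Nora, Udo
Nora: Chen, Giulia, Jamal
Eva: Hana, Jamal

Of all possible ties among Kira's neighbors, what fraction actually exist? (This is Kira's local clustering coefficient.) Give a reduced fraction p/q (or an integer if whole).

0

Kira's neighbors: Jamal and Udo (k = 2).
Possible neighbor pairs: C(2,2) = 1. Edges among them: none → e = 0.
Clustering(Kira) = 0/1.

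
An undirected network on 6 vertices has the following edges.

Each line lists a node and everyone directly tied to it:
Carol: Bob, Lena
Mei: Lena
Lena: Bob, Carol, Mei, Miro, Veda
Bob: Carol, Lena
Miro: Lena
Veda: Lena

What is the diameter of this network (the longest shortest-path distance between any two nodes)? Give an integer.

2

Eccentricity of each node (its greatest distance to any other): Bob:2, Carol:2, Lena:1, Mei:2, Miro:2, Veda:2.
The maximum eccentricity is 2, realized for instance by the pair Carol–Mei via Carol – Lena – Mei. So the diameter is 2.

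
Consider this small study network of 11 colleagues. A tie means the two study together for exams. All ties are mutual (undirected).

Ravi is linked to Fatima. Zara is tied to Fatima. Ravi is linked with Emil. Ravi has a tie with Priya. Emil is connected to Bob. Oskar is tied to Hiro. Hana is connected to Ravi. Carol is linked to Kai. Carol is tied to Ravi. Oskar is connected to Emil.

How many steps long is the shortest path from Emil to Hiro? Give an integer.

One shortest route is Emil – Oskar – Hiro, which uses 2 edges, and Emil and Hiro are not directly tied, so nothing shorter exists. So d(Emil,Hiro) = 2.

2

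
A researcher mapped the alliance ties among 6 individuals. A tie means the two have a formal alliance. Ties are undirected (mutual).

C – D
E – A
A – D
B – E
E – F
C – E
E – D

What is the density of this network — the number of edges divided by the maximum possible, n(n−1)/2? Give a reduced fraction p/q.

There are 7 edges and 6 nodes, so the maximum possible is C(6,2) = 15.
Density = 7/15.

7/15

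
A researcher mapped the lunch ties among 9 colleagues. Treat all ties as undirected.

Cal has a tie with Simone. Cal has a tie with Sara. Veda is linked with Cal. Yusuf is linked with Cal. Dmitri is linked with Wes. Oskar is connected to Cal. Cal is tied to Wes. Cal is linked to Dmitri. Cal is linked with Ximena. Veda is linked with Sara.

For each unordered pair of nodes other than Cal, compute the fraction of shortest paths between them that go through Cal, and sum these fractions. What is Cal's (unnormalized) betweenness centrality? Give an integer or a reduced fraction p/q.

Pairs whose geodesics pass through Cal — Wes–Yusuf: 1; Wes–Veda: 1; Wes–Oskar: 1; Wes–Simone: 1; Wes–Sara: 1; Wes–Ximena: 1; Yusuf–Veda: 1; Yusuf–Oskar: 1; Yusuf–Simone: 1; Yusuf–Dmitri: 1; Yusuf–Sara: 1; Yusuf–Ximena: 1; Veda–Oskar: 1; Veda–Simone: 1 … (+12 more pairs).
All other pairs contribute 0.
Summing the contributions gives betweenness(Cal) = 26.

26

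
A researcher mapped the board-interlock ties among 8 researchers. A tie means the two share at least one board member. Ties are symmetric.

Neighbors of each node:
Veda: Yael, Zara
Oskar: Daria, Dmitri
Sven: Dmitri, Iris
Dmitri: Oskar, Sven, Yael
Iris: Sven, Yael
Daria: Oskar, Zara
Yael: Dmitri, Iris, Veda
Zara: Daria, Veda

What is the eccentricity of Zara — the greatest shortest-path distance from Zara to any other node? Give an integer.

Distances from Zara: Daria:1, Dmitri:3, Iris:3, Oskar:2, Sven:4, Veda:1, Yael:2.
The largest is 4 (to Sven), so the eccentricity of Zara is 4.

4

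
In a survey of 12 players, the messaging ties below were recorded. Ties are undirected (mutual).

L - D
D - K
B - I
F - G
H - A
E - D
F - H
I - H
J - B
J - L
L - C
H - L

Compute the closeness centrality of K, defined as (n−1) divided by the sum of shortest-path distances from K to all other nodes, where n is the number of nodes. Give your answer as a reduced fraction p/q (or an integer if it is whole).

11/35

Distances from K: A:4, B:4, C:3, D:1, E:2, F:4, G:5, H:3, I:4, J:3, L:2. Sum = 35.
n = 12, so closeness = 11/35.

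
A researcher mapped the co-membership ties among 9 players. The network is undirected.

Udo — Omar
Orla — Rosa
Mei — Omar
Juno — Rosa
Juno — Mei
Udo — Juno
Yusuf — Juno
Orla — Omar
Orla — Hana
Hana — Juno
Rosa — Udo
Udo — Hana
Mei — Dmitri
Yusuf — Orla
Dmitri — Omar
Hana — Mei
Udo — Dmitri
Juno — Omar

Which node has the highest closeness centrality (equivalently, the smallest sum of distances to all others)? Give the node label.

Farness (sum of distances to all others) for each node — Dmitri:14, Hana:12, Juno:10, Mei:12, Omar:11, Orla:12, Rosa:13, Udo:11, Yusuf:15.
The smallest farness is 10, for Juno, so Juno has the highest closeness.

Juno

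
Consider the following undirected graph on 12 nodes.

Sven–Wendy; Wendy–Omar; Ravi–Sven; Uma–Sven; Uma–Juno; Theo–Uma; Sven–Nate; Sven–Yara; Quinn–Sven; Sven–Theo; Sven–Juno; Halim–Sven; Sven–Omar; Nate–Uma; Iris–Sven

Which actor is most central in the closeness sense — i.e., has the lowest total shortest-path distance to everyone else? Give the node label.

Sven

Farness (sum of distances to all others) for each node — Halim:21, Iris:21, Juno:20, Nate:20, Omar:20, Quinn:21, Ravi:21, Sven:11, Theo:20, Uma:18, Wendy:20, Yara:21.
The smallest farness is 11, for Sven, so Sven has the highest closeness.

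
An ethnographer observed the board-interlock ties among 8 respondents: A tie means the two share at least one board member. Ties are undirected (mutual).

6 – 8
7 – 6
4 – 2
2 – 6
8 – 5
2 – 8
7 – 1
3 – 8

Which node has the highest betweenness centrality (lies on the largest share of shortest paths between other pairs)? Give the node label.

Unnormalized betweenness of each node: 1:0, 2:6, 3:0, 4:0, 5:0, 6:10, 7:6, 8:11.
8 has the largest value, 11, making it the main broker — the node through which the most shortest paths run.

8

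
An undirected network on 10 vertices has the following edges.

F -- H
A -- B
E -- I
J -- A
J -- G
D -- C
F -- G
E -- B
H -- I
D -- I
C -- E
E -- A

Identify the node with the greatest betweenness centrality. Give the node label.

Unnormalized betweenness of each node: A:17/2, B:0, C:2, D:3/2, E:14, F:4, G:7/2, H:13/2, I:23/2, J:11/2.
E has the largest value, 14, making it the main broker — the node through which the most shortest paths run.

E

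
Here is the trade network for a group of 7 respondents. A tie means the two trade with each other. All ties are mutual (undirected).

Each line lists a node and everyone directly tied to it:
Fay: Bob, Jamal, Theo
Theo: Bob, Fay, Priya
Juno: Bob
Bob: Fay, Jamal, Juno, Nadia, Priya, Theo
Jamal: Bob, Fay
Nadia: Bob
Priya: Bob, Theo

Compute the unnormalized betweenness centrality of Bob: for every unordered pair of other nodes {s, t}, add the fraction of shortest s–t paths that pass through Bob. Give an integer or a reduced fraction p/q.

Pairs whose geodesics pass through Bob — Fay–Nadia: 1; Fay–Juno: 1; Fay–Priya: 1/2; Theo–Jamal: 1/2; Theo–Nadia: 1; Theo–Juno: 1; Jamal–Nadia: 1; Jamal–Juno: 1; Jamal–Priya: 1; Nadia–Juno: 1; Nadia–Priya: 1; Juno–Priya: 1.
All other pairs contribute 0.
Summing the contributions gives betweenness(Bob) = 11.

11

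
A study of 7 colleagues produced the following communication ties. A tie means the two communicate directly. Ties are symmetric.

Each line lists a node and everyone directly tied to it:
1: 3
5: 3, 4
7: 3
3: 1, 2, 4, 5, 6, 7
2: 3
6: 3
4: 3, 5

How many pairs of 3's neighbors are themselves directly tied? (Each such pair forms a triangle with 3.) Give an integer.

3's neighbors: 1, 2, 4, 5, 6, and 7.
Neighbor pairs that are themselves tied: 3–4–5. Each forms one triangle with 3, for 1 in total.

1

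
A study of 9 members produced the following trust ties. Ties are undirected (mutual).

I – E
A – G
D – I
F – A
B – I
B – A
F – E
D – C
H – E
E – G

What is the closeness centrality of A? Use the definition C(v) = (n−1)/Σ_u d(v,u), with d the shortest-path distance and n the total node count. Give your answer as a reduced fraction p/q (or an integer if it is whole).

Distances from A: B:1, C:4, D:3, E:2, F:1, G:1, H:3, I:2. Sum = 17.
n = 9, so closeness = 8/17.

8/17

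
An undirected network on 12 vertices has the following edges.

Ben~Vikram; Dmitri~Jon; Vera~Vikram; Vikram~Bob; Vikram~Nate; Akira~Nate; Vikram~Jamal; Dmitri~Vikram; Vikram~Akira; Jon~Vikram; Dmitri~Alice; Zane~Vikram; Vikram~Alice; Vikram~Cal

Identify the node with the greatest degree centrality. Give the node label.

Vikram

Degrees — Akira:2, Alice:2, Ben:1, Bob:1, Cal:1, Dmitri:3, Jamal:1, Jon:2, Nate:2, Vera:1, Vikram:11, Zane:1.
The maximum is 11, attained only by Vikram.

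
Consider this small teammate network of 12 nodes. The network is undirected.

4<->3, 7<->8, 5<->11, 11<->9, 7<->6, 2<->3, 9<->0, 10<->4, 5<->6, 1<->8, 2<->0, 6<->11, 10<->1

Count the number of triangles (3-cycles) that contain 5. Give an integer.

5's neighbors: 6 and 11.
Neighbor pairs that are themselves tied: 5–6–11. Each forms one triangle with 5, for 1 in total.

1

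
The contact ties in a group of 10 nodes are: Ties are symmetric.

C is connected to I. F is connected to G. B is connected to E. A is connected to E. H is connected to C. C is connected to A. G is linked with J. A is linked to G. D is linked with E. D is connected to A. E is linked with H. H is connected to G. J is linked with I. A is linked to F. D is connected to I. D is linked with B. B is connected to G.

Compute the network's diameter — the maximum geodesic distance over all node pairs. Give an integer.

3

Eccentricity of each node (its greatest distance to any other): A:2, B:3, C:3, D:2, E:3, F:3, G:2, H:2, I:3, J:3.
The maximum eccentricity is 3, realized for instance by the pair F–I via F – A – C – I. So the diameter is 3.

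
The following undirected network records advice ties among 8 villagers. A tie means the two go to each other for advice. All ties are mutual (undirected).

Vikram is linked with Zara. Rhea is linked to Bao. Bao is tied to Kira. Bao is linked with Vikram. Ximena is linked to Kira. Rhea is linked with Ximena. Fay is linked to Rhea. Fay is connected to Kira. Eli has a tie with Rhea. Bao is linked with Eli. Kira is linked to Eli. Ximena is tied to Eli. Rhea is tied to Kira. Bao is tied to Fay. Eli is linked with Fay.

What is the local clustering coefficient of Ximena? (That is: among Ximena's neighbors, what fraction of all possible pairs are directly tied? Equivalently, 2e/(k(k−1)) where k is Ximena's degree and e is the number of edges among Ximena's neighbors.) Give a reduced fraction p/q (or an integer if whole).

1

Ximena's neighbors: Eli, Kira, and Rhea (k = 3).
Possible neighbor pairs: C(3,2) = 3. Edges among them: Eli–Kira, Eli–Rhea, Kira–Rhea → e = 3.
Clustering(Ximena) = 3/3 = 1.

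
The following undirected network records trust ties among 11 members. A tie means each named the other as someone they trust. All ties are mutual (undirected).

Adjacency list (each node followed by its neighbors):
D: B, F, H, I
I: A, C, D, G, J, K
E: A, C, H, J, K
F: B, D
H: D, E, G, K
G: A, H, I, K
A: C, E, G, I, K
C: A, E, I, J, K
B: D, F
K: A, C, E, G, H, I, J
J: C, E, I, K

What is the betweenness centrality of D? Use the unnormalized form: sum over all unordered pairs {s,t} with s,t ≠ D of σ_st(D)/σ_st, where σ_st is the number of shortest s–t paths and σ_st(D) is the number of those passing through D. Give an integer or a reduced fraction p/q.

49/3

Pairs whose geodesics pass through D — B–G: 2/2; B–K: 2/2; B–A: 1; B–I: 1; B–H: 1; B–J: 1; B–C: 1; B–E: 1; F–G: 2/2; F–K: 2/2; F–A: 1; F–I: 1; F–H: 1; F–J: 1 … (+3 more pairs).
All other pairs contribute 0.
Summing the contributions gives betweenness(D) = 49/3.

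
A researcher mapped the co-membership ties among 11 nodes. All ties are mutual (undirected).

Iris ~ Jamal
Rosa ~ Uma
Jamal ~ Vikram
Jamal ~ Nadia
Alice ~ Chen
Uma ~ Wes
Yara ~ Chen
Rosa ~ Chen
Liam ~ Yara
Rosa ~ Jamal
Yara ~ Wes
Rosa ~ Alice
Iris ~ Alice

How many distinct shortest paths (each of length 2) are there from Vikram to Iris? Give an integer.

The shortest distance is 2, and the only length-2 path is Vikram–Jamal–Iris. So there is exactly 1 shortest path.

1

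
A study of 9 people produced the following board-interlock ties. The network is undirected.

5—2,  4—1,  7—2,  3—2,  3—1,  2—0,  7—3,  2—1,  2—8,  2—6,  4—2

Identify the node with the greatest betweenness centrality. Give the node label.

Unnormalized betweenness of each node: 0:0, 1:1/2, 2:24, 3:1/2, 4:0, 5:0, 6:0, 7:0, 8:0.
2 has the largest value, 24, making it the main broker — the node through which the most shortest paths run.

2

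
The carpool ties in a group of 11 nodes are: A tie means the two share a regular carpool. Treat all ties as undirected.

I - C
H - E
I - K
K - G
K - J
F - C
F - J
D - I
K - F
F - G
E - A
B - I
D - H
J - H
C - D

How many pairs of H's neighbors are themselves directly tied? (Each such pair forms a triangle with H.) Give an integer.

H's neighbors are D, E, and J, but none of them are tied to each other, so no triangle contains H.

0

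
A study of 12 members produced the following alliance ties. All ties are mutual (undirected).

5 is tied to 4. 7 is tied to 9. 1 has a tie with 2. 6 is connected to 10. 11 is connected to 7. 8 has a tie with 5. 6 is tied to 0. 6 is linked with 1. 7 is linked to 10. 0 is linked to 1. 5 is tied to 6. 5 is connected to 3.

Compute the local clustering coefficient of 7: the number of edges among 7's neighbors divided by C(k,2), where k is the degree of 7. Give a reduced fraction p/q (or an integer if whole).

7's neighbors: 9, 10, and 11 (k = 3).
Possible neighbor pairs: C(3,2) = 3. Edges among them: none → e = 0.
Clustering(7) = 0/3 = 0.

0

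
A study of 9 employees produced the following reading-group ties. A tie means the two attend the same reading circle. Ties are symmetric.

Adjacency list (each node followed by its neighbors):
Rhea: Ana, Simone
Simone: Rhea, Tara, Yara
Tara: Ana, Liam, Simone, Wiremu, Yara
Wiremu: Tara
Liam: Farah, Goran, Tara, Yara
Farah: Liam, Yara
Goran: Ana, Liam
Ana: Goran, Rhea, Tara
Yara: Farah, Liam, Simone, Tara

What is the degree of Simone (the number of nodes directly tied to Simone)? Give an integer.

Simone is directly tied to Rhea, Tara, and Yara. That is 3 neighbors, so the degree of Simone is 3.

3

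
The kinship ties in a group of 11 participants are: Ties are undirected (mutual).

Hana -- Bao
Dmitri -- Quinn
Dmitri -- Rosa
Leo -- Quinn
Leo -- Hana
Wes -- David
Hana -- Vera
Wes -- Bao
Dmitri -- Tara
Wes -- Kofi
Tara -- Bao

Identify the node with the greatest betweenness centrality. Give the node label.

Bao

Unnormalized betweenness of each node: Bao:51/2, David:0, Dmitri:25/2, Hana:31/2, Kofi:0, Leo:6, Quinn:9/2, Rosa:0, Tara:12, Vera:0, Wes:17.
Bao has the largest value, 51/2, making it the main broker — the node through which the most shortest paths run.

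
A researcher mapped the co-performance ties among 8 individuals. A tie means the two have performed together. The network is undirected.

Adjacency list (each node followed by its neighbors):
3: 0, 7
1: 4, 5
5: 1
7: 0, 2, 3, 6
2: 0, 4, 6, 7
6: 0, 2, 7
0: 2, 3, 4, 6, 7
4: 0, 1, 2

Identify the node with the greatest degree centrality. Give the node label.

0

Degrees — 0:5, 1:2, 2:4, 3:2, 4:3, 5:1, 6:3, 7:4.
The maximum is 5, attained only by 0.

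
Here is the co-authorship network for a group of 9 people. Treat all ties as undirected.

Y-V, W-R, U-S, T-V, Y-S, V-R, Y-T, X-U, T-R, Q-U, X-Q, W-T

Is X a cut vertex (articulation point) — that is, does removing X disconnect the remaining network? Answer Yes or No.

Even without X, every remaining node can still reach every other (the residual graph is connected), so X is not a cut vertex.

No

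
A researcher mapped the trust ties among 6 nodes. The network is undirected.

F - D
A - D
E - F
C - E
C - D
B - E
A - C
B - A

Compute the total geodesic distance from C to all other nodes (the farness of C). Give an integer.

7

Distances from C: A:1, B:2, D:1, E:1, F:2.
Sum = 1 + 2 + 1 + 1 + 2 = 7.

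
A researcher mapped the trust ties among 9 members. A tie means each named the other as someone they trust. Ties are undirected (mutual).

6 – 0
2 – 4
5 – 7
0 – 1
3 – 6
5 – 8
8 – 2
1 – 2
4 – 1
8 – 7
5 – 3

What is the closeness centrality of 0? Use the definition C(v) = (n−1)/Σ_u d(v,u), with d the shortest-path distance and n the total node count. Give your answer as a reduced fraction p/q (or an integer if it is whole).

4/9

Distances from 0: 1:1, 2:2, 3:2, 4:2, 5:3, 6:1, 7:4, 8:3. Sum = 18.
n = 9, so closeness = 8/18 = 4/9.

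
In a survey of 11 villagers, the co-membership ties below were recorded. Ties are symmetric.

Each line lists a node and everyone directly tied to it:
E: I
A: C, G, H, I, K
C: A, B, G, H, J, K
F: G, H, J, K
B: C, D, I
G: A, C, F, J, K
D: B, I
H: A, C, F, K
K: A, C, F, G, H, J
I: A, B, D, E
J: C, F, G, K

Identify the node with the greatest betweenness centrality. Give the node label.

Unnormalized betweenness of each node: A:355/28, B:39/7, C:881/84, D:0, E:0, F:7/12, G:55/21, H:25/14, I:87/7, J:9/14, K:269/84.
A has the largest value, 355/28, making it the main broker — the node through which the most shortest paths run.

A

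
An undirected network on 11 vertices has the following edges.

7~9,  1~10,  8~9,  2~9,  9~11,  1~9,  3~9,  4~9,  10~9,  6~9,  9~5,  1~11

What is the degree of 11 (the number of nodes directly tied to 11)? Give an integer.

2

11 is directly tied to 1 and 9. That is 2 neighbors, so the degree of 11 is 2.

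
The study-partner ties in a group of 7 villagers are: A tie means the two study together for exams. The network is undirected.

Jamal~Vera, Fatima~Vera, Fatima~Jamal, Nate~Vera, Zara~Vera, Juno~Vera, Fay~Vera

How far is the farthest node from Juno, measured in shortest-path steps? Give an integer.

2

Distances from Juno: Fatima:2, Fay:2, Jamal:2, Nate:2, Vera:1, Zara:2.
The largest is 2 (to Fatima, Fay, Zara, Jamal, and Nate), so the eccentricity of Juno is 2.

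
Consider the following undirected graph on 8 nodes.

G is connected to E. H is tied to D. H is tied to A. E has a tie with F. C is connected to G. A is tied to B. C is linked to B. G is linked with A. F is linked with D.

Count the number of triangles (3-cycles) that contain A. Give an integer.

0

A's neighbors are B, G, and H, but none of them are tied to each other, so no triangle contains A.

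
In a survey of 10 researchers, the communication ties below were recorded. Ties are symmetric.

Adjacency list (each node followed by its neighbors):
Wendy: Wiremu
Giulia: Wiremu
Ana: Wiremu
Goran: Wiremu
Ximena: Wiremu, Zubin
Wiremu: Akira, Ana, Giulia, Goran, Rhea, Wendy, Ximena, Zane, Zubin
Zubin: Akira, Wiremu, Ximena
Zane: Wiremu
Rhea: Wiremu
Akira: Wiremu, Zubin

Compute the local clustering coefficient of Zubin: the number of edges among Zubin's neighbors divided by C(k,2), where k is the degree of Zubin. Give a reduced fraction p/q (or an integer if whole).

2/3

Zubin's neighbors: Akira, Wiremu, and Ximena (k = 3).
Possible neighbor pairs: C(3,2) = 3. Edges among them: Akira–Wiremu, Wiremu–Ximena → e = 2.
Clustering(Zubin) = 2/3.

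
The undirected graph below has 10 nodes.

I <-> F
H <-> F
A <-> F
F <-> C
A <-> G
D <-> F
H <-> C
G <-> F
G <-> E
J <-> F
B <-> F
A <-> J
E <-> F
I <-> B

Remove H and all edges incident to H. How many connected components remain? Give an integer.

1

H's neighbors (C and F) remain reachable from one another through other ties, so the rest of the network stays in one piece.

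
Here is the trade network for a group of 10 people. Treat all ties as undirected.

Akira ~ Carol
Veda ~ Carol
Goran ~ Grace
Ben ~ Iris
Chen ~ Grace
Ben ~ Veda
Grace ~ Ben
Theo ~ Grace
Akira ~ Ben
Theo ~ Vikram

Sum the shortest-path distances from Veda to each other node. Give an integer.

21

Distances from Veda: Akira:2, Ben:1, Carol:1, Chen:3, Goran:3, Grace:2, Iris:2, Theo:3, Vikram:4.
Sum = 2 + 1 + 1 + 3 + 3 + 2 + 2 + 3 + 4 = 21.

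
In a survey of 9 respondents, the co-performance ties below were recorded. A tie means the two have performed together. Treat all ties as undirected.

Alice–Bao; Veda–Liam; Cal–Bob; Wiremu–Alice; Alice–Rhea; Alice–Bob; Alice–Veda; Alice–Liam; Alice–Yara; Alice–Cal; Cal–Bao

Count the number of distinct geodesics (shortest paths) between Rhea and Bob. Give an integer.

The shortest distance is 2, and the only length-2 path is Rhea–Alice–Bob. So there is exactly 1 shortest path.

1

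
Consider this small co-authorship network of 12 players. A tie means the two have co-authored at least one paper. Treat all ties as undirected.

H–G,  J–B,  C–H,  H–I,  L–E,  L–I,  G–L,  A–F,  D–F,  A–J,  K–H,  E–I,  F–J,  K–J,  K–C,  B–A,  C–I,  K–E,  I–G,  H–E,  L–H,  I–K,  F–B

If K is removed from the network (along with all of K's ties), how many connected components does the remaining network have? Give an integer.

2

Without K, the remaining ties split the others into: {C, E, G, H, I, L}; {A, B, D, F, J}.
That's 2 separate components.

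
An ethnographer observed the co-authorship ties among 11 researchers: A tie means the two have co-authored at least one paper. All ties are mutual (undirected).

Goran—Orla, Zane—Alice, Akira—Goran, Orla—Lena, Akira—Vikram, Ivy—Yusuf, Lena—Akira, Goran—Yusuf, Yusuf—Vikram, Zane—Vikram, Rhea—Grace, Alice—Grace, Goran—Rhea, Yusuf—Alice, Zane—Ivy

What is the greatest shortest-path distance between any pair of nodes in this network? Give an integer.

4

Eccentricity of each node (its greatest distance to any other): Akira:3, Alice:4, Goran:3, Grace:4, Ivy:4, Lena:4, Orla:4, Rhea:3, Vikram:3, Yusuf:3, Zane:4.
The maximum eccentricity is 4, realized for instance by the pair Grace–Lena via Grace – Rhea – Goran – Orla – Lena. So the diameter is 4.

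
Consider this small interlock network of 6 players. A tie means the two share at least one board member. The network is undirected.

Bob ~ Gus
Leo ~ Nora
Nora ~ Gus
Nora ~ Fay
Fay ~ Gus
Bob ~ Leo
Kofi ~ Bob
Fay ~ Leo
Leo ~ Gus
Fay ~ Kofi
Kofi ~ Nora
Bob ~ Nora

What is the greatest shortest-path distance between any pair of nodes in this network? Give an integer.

Eccentricity of each node (its greatest distance to any other): Bob:2, Fay:2, Gus:2, Kofi:2, Leo:2, Nora:1.
The maximum eccentricity is 2, realized for instance by the pair Kofi–Leo via Kofi – Nora – Leo. So the diameter is 2.

2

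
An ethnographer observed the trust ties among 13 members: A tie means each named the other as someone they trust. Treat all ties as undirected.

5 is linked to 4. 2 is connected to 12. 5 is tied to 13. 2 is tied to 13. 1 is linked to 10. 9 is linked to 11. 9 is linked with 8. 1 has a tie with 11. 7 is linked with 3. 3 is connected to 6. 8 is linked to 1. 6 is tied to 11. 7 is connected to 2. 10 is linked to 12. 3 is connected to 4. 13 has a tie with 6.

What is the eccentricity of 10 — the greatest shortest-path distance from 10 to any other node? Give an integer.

5

Distances from 10: 1:1, 2:2, 3:4, 4:5, 5:4, 6:3, 7:3, 8:2, 9:3, 11:2, 12:1, 13:3.
The largest is 5 (to 4), so the eccentricity of 10 is 5.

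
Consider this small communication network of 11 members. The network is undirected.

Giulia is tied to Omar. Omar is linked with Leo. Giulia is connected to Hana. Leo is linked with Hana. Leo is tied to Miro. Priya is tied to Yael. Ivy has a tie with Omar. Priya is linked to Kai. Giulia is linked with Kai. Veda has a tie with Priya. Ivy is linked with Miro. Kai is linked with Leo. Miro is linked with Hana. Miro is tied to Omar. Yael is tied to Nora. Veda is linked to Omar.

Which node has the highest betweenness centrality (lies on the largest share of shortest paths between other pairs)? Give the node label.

Unnormalized betweenness of each node: Giulia:7/2, Hana:5/6, Ivy:0, Kai:65/6, Leo:19/3, Miro:5/2, Nora:0, Omar:25/2, Priya:17, Veda:15/2, Yael:9.
Priya has the largest value, 17, making it the main broker — the node through which the most shortest paths run.

Priya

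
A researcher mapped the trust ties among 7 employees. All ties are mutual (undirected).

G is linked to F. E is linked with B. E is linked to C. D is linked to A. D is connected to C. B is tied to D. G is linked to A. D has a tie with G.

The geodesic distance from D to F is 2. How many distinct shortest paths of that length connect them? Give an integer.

The shortest distance is 2, and the only length-2 path is D–G–F. So there is exactly 1 shortest path.

1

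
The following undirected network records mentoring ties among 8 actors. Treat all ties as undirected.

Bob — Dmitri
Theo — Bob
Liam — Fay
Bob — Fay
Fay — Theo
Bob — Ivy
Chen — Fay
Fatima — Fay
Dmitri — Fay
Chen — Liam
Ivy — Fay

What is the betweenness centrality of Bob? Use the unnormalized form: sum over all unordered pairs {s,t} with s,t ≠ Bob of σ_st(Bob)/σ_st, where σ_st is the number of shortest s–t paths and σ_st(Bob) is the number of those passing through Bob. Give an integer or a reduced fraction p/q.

Pairs whose geodesics pass through Bob — Theo–Ivy: 1/2; Theo–Dmitri: 1/2; Ivy–Dmitri: 1/2.
All other pairs contribute 0.
Summing the contributions gives betweenness(Bob) = 3/2.

3/2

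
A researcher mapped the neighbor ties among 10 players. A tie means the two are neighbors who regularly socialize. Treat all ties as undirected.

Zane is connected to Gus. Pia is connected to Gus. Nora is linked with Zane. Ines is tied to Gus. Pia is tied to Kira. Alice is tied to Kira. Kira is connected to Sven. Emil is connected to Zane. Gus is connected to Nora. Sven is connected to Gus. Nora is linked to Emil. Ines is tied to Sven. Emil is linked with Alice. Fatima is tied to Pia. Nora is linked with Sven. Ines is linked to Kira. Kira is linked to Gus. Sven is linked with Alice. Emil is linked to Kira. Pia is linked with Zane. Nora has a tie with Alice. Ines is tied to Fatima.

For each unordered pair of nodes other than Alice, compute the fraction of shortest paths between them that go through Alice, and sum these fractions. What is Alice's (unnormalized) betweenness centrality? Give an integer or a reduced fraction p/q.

Pairs whose geodesics pass through Alice — Sven–Emil: 1/3; Nora–Kira: 1/4.
All other pairs contribute 0.
Summing the contributions gives betweenness(Alice) = 7/12.

7/12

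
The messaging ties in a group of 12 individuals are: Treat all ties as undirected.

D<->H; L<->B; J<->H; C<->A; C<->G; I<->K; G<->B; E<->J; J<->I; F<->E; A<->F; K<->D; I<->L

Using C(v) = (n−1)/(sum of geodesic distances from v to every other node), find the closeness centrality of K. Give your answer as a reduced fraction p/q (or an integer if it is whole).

Distances from K: A:5, B:3, C:5, D:1, E:3, F:4, G:4, H:2, I:1, J:2, L:2. Sum = 32.
n = 12, so closeness = 11/32.

11/32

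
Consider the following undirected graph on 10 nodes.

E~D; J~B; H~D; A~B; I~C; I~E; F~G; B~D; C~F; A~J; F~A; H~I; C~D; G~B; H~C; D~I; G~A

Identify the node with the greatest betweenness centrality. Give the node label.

Unnormalized betweenness of each node: A:5/2, B:11, C:6, D:13, E:0, F:9/2, G:1/2, H:0, I:3/2, J:0.
D has the largest value, 13, making it the main broker — the node through which the most shortest paths run.

D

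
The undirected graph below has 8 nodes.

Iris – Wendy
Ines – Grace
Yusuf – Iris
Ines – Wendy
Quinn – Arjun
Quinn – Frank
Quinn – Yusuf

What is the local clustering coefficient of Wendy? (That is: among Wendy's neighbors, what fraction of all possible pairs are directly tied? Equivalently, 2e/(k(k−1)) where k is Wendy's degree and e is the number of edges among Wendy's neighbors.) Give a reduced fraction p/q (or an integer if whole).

Wendy's neighbors: Ines and Iris (k = 2).
Possible neighbor pairs: C(2,2) = 1. Edges among them: none → e = 0.
Clustering(Wendy) = 0/1.

0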